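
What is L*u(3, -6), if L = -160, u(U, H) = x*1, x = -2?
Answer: 320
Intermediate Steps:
u(U, H) = -2 (u(U, H) = -2*1 = -2)
L*u(3, -6) = -160*(-2) = 320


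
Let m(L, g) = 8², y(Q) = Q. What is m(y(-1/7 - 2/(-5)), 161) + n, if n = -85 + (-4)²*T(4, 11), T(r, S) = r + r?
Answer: 107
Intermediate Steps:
T(r, S) = 2*r
m(L, g) = 64
n = 43 (n = -85 + (-4)²*(2*4) = -85 + 16*8 = -85 + 128 = 43)
m(y(-1/7 - 2/(-5)), 161) + n = 64 + 43 = 107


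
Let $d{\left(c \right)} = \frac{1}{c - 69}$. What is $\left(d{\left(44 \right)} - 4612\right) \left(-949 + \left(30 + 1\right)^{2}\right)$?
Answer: $- \frac{1383612}{25} \approx -55345.0$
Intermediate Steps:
$d{\left(c \right)} = \frac{1}{-69 + c}$
$\left(d{\left(44 \right)} - 4612\right) \left(-949 + \left(30 + 1\right)^{2}\right) = \left(\frac{1}{-69 + 44} - 4612\right) \left(-949 + \left(30 + 1\right)^{2}\right) = \left(\frac{1}{-25} - 4612\right) \left(-949 + 31^{2}\right) = \left(- \frac{1}{25} - 4612\right) \left(-949 + 961\right) = \left(- \frac{115301}{25}\right) 12 = - \frac{1383612}{25}$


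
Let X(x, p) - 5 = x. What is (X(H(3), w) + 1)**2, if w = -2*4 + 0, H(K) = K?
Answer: 81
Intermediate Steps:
w = -8 (w = -8 + 0 = -8)
X(x, p) = 5 + x
(X(H(3), w) + 1)**2 = ((5 + 3) + 1)**2 = (8 + 1)**2 = 9**2 = 81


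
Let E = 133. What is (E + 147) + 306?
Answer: 586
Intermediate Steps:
(E + 147) + 306 = (133 + 147) + 306 = 280 + 306 = 586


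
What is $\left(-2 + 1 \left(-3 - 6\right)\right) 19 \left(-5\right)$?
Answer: $1045$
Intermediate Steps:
$\left(-2 + 1 \left(-3 - 6\right)\right) 19 \left(-5\right) = \left(-2 + 1 \left(-9\right)\right) 19 \left(-5\right) = \left(-2 - 9\right) 19 \left(-5\right) = \left(-11\right) 19 \left(-5\right) = \left(-209\right) \left(-5\right) = 1045$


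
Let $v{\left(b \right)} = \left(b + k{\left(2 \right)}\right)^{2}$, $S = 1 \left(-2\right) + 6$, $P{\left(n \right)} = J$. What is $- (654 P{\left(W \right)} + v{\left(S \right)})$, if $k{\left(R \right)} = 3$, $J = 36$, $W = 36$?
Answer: $-23593$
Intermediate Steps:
$P{\left(n \right)} = 36$
$S = 4$ ($S = -2 + 6 = 4$)
$v{\left(b \right)} = \left(3 + b\right)^{2}$ ($v{\left(b \right)} = \left(b + 3\right)^{2} = \left(3 + b\right)^{2}$)
$- (654 P{\left(W \right)} + v{\left(S \right)}) = - (654 \cdot 36 + \left(3 + 4\right)^{2}) = - (23544 + 7^{2}) = - (23544 + 49) = \left(-1\right) 23593 = -23593$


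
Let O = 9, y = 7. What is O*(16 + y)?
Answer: 207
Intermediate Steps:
O*(16 + y) = 9*(16 + 7) = 9*23 = 207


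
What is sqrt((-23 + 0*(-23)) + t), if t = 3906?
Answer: sqrt(3883) ≈ 62.314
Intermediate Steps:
sqrt((-23 + 0*(-23)) + t) = sqrt((-23 + 0*(-23)) + 3906) = sqrt((-23 + 0) + 3906) = sqrt(-23 + 3906) = sqrt(3883)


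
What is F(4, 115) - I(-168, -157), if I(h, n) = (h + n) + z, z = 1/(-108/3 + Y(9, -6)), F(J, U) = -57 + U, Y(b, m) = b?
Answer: 10342/27 ≈ 383.04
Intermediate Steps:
z = -1/27 (z = 1/(-108/3 + 9) = 1/(-108*⅓ + 9) = 1/(-36 + 9) = 1/(-27) = -1/27 ≈ -0.037037)
I(h, n) = -1/27 + h + n (I(h, n) = (h + n) - 1/27 = -1/27 + h + n)
F(4, 115) - I(-168, -157) = (-57 + 115) - (-1/27 - 168 - 157) = 58 - 1*(-8776/27) = 58 + 8776/27 = 10342/27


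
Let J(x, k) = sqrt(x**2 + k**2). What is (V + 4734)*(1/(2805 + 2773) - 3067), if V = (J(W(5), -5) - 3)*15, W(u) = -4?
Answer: -80218122525/5578 - 256615875*sqrt(41)/5578 ≈ -1.4676e+7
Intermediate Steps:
J(x, k) = sqrt(k**2 + x**2)
V = -45 + 15*sqrt(41) (V = (sqrt((-5)**2 + (-4)**2) - 3)*15 = (sqrt(25 + 16) - 3)*15 = (sqrt(41) - 3)*15 = (-3 + sqrt(41))*15 = -45 + 15*sqrt(41) ≈ 51.047)
(V + 4734)*(1/(2805 + 2773) - 3067) = ((-45 + 15*sqrt(41)) + 4734)*(1/(2805 + 2773) - 3067) = (4689 + 15*sqrt(41))*(1/5578 - 3067) = (4689 + 15*sqrt(41))*(-17107725/5578) = -80218122525/5578 - 256615875*sqrt(41)/5578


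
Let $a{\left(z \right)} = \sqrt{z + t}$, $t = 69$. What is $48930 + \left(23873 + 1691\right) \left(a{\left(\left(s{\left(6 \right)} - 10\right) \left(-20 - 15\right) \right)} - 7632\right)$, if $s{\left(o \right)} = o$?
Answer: $-195055518 + 25564 \sqrt{209} \approx -1.9469 \cdot 10^{8}$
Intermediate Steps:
$a{\left(z \right)} = \sqrt{69 + z}$ ($a{\left(z \right)} = \sqrt{z + 69} = \sqrt{69 + z}$)
$48930 + \left(23873 + 1691\right) \left(a{\left(\left(s{\left(6 \right)} - 10\right) \left(-20 - 15\right) \right)} - 7632\right) = 48930 + \left(23873 + 1691\right) \left(\sqrt{69 + \left(6 - 10\right) \left(-20 - 15\right)} - 7632\right) = 48930 + 25564 \left(\sqrt{69 - -140} - 7632\right) = 48930 + 25564 \left(\sqrt{69 + 140} - 7632\right) = 48930 + 25564 \left(\sqrt{209} - 7632\right) = 48930 + 25564 \left(-7632 + \sqrt{209}\right) = 48930 - \left(195104448 - 25564 \sqrt{209}\right) = -195055518 + 25564 \sqrt{209}$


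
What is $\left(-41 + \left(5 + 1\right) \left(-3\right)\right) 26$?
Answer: $-1534$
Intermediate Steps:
$\left(-41 + \left(5 + 1\right) \left(-3\right)\right) 26 = \left(-41 + 6 \left(-3\right)\right) 26 = \left(-41 - 18\right) 26 = \left(-59\right) 26 = -1534$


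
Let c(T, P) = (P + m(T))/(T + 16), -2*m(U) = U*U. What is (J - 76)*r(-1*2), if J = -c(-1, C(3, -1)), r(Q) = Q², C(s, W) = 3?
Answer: -914/3 ≈ -304.67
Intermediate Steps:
m(U) = -U²/2 (m(U) = -U*U/2 = -U²/2)
c(T, P) = (P - T²/2)/(16 + T) (c(T, P) = (P - T²/2)/(T + 16) = (P - T²/2)/(16 + T))
J = -⅙ (J = -(3 - ½*(-1)²)/(16 - 1) = -(3 - ½*1)/15 = -(3 - ½)/15 = -5/(15*2) = -1*⅙ = -⅙ ≈ -0.16667)
(J - 76)*r(-1*2) = (-⅙ - 76)*(-1*2)² = -457/6*(-2)² = -457/6*4 = -914/3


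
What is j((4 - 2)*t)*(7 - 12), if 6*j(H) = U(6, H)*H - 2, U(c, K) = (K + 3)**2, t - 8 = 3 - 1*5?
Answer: -6745/3 ≈ -2248.3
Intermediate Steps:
t = 6 (t = 8 + (3 - 1*5) = 8 + (3 - 5) = 8 - 2 = 6)
U(c, K) = (3 + K)**2
j(H) = -1/3 + H*(3 + H)**2/6 (j(H) = ((3 + H)**2*H - 2)/6 = (H*(3 + H)**2 - 2)/6 = (-2 + H*(3 + H)**2)/6 = -1/3 + H*(3 + H)**2/6)
j((4 - 2)*t)*(7 - 12) = (-1/3 + ((4 - 2)*6)*(3 + (4 - 2)*6)**2/6)*(7 - 12) = (-1/3 + (2*6)*(3 + 2*6)**2/6)*(-5) = (-1/3 + (1/6)*12*(3 + 12)**2)*(-5) = (-1/3 + (1/6)*12*15**2)*(-5) = (-1/3 + (1/6)*12*225)*(-5) = (-1/3 + 450)*(-5) = (1349/3)*(-5) = -6745/3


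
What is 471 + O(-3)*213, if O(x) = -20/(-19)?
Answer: 13209/19 ≈ 695.21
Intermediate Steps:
O(x) = 20/19 (O(x) = -20*(-1/19) = 20/19)
471 + O(-3)*213 = 471 + (20/19)*213 = 471 + 4260/19 = 13209/19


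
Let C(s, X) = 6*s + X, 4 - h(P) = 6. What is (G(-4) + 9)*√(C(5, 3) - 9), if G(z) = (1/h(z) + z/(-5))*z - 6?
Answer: 18*√6/5 ≈ 8.8182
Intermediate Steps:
h(P) = -2 (h(P) = 4 - 1*6 = 4 - 6 = -2)
C(s, X) = X + 6*s
G(z) = -6 + z*(-½ - z/5) (G(z) = (1/(-2) + z/(-5))*z - 6 = (1*(-½) + z*(-⅕))*z - 6 = (-½ - z/5)*z - 6 = z*(-½ - z/5) - 6 = -6 + z*(-½ - z/5))
(G(-4) + 9)*√(C(5, 3) - 9) = ((-6 - ½*(-4) - ⅕*(-4)²) + 9)*√((3 + 6*5) - 9) = ((-6 + 2 - ⅕*16) + 9)*√((3 + 30) - 9) = ((-6 + 2 - 16/5) + 9)*√(33 - 9) = (-36/5 + 9)*√24 = 9*(2*√6)/5 = 18*√6/5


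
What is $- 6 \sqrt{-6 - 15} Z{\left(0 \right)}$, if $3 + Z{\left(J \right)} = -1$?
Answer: $24 i \sqrt{21} \approx 109.98 i$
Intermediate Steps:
$Z{\left(J \right)} = -4$ ($Z{\left(J \right)} = -3 - 1 = -4$)
$- 6 \sqrt{-6 - 15} Z{\left(0 \right)} = - 6 \sqrt{-6 - 15} \left(-4\right) = - 6 \sqrt{-21} \left(-4\right) = - 6 i \sqrt{21} \left(-4\right) = 24 i \sqrt{21}$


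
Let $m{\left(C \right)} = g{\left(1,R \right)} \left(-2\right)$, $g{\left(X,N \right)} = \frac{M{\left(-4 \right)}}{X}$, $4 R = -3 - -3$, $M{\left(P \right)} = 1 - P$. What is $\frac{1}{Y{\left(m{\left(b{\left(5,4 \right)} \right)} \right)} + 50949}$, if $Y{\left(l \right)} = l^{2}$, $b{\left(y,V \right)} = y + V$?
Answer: $\frac{1}{51049} \approx 1.9589 \cdot 10^{-5}$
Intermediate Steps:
$R = 0$ ($R = \frac{-3 - -3}{4} = \frac{-3 + 3}{4} = \frac{1}{4} \cdot 0 = 0$)
$g{\left(X,N \right)} = \frac{5}{X}$ ($g{\left(X,N \right)} = \frac{1 - -4}{X} = \frac{1 + 4}{X} = \frac{5}{X}$)
$b{\left(y,V \right)} = V + y$
$m{\left(C \right)} = -10$ ($m{\left(C \right)} = \frac{5}{1} \left(-2\right) = 5 \cdot 1 \left(-2\right) = 5 \left(-2\right) = -10$)
$\frac{1}{Y{\left(m{\left(b{\left(5,4 \right)} \right)} \right)} + 50949} = \frac{1}{\left(-10\right)^{2} + 50949} = \frac{1}{100 + 50949} = \frac{1}{51049}$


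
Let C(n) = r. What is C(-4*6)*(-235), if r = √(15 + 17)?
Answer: -940*√2 ≈ -1329.4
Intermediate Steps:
r = 4*√2 (r = √32 = 4*√2 ≈ 5.6569)
C(n) = 4*√2
C(-4*6)*(-235) = (4*√2)*(-235) = -940*√2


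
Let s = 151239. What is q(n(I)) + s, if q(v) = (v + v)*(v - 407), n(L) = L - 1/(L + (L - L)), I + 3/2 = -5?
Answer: 52892037/338 ≈ 1.5649e+5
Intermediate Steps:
I = -13/2 (I = -3/2 - 5 = -13/2 ≈ -6.5000)
n(L) = L - 1/L (n(L) = L - 1/(L + 0) = L - 1/L)
q(v) = 2*v*(-407 + v) (q(v) = (2*v)*(-407 + v) = 2*v*(-407 + v))
q(n(I)) + s = 2*(-13/2 - 1/(-13/2))*(-407 + (-13/2 - 1/(-13/2))) + 151239 = 2*(-13/2 - 1*(-2/13))*(-407 + (-13/2 - 1*(-2/13))) + 151239 = 2*(-13/2 + 2/13)*(-407 + (-13/2 + 2/13)) + 151239 = 2*(-165/26)*(-407 - 165/26) + 151239 = 2*(-165/26)*(-10747/26) + 151239 = 1773255/338 + 151239 = 52892037/338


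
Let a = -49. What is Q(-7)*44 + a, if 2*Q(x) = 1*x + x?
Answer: -357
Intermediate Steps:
Q(x) = x (Q(x) = (1*x + x)/2 = (x + x)/2 = (2*x)/2 = x)
Q(-7)*44 + a = -7*44 - 49 = -308 - 49 = -357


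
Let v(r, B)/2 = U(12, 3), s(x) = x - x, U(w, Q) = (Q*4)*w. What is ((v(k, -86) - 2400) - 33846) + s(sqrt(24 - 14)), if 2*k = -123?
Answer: -35958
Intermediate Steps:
k = -123/2 (k = (1/2)*(-123) = -123/2 ≈ -61.500)
U(w, Q) = 4*Q*w (U(w, Q) = (4*Q)*w = 4*Q*w)
s(x) = 0
v(r, B) = 288 (v(r, B) = 2*(4*3*12) = 2*144 = 288)
((v(k, -86) - 2400) - 33846) + s(sqrt(24 - 14)) = ((288 - 2400) - 33846) + 0 = (-2112 - 33846) + 0 = -35958 + 0 = -35958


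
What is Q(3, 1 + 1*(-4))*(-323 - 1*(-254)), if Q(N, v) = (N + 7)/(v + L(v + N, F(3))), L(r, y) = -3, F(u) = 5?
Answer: 115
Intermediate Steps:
Q(N, v) = (7 + N)/(-3 + v) (Q(N, v) = (N + 7)/(v - 3) = (7 + N)/(-3 + v))
Q(3, 1 + 1*(-4))*(-323 - 1*(-254)) = ((7 + 3)/(-3 + (1 + 1*(-4))))*(-323 - 1*(-254)) = (10/(-3 + (1 - 4)))*(-323 + 254) = (10/(-3 - 3))*(-69) = (10/(-6))*(-69) = -⅙*10*(-69) = -5/3*(-69) = 115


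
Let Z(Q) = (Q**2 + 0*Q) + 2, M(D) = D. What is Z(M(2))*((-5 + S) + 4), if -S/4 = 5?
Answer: -126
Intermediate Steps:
S = -20 (S = -4*5 = -20)
Z(Q) = 2 + Q**2 (Z(Q) = (Q**2 + 0) + 2 = Q**2 + 2 = 2 + Q**2)
Z(M(2))*((-5 + S) + 4) = (2 + 2**2)*((-5 - 20) + 4) = (2 + 4)*(-25 + 4) = 6*(-21) = -126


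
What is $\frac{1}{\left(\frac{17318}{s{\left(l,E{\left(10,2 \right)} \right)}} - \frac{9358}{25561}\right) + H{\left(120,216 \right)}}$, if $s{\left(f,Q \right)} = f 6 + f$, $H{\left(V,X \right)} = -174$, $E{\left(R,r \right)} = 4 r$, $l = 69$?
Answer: $- \frac{1763709}{244293154} \approx -0.0072196$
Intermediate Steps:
$s{\left(f,Q \right)} = 7 f$ ($s{\left(f,Q \right)} = 6 f + f = 7 f$)
$\frac{1}{\left(\frac{17318}{s{\left(l,E{\left(10,2 \right)} \right)}} - \frac{9358}{25561}\right) + H{\left(120,216 \right)}} = \frac{1}{\left(\frac{17318}{7 \cdot 69} - \frac{9358}{25561}\right) - 174} = \frac{1}{\left(\frac{17318}{483} - \frac{9358}{25561}\right) - 174} = \frac{1}{\left(17318 \cdot \frac{1}{483} - \frac{9358}{25561}\right) - 174} = \frac{1}{\left(\frac{2474}{69} - \frac{9358}{25561}\right) - 174} = \frac{1}{\frac{62592212}{1763709} - 174} = \frac{1}{- \frac{244293154}{1763709}} = - \frac{1763709}{244293154}$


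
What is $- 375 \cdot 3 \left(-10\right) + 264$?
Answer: $11514$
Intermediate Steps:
$- 375 \cdot 3 \left(-10\right) + 264 = \left(-375\right) \left(-30\right) + 264 = 11250 + 264 = 11514$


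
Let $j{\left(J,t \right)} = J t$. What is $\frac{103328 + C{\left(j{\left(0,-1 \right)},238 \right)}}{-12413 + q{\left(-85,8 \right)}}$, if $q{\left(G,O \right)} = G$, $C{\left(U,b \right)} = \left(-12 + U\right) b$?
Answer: $- \frac{50236}{6249} \approx -8.039$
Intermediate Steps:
$C{\left(U,b \right)} = b \left(-12 + U\right)$
$\frac{103328 + C{\left(j{\left(0,-1 \right)},238 \right)}}{-12413 + q{\left(-85,8 \right)}} = \frac{103328 + 238 \left(-12 + 0 \left(-1\right)\right)}{-12413 - 85} = \frac{103328 + 238 \left(-12 + 0\right)}{-12498} = \left(103328 + 238 \left(-12\right)\right) \left(- \frac{1}{12498}\right) = \left(103328 - 2856\right) \left(- \frac{1}{12498}\right) = 100472 \left(- \frac{1}{12498}\right) = - \frac{50236}{6249}$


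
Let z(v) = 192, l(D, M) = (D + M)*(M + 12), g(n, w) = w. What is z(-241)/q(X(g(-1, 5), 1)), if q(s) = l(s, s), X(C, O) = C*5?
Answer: 96/925 ≈ 0.10378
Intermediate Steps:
l(D, M) = (12 + M)*(D + M) (l(D, M) = (D + M)*(12 + M) = (12 + M)*(D + M))
X(C, O) = 5*C
q(s) = 2*s² + 24*s (q(s) = s² + 12*s + 12*s + s*s = s² + 12*s + 12*s + s² = 2*s² + 24*s)
z(-241)/q(X(g(-1, 5), 1)) = 192/((2*(5*5)*(12 + 5*5))) = 192/((2*25*(12 + 25))) = 192/((2*25*37)) = 192/1850 = 192*(1/1850) = 96/925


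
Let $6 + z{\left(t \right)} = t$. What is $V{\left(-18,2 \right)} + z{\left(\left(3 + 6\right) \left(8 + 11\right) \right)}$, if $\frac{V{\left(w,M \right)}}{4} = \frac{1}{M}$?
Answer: $167$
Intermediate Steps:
$V{\left(w,M \right)} = \frac{4}{M}$
$z{\left(t \right)} = -6 + t$
$V{\left(-18,2 \right)} + z{\left(\left(3 + 6\right) \left(8 + 11\right) \right)} = \frac{4}{2} - \left(6 - \left(3 + 6\right) \left(8 + 11\right)\right) = 4 \cdot \frac{1}{2} + \left(-6 + 9 \cdot 19\right) = 2 + \left(-6 + 171\right) = 2 + 165 = 167$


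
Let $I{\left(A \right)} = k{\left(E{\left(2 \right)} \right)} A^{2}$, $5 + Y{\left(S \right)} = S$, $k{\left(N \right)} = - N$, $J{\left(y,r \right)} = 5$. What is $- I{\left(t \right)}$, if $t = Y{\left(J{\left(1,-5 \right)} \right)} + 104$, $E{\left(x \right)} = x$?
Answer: $21632$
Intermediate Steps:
$Y{\left(S \right)} = -5 + S$
$t = 104$ ($t = \left(-5 + 5\right) + 104 = 0 + 104 = 104$)
$I{\left(A \right)} = - 2 A^{2}$ ($I{\left(A \right)} = \left(-1\right) 2 A^{2} = - 2 A^{2}$)
$- I{\left(t \right)} = - \left(-2\right) 104^{2} = - \left(-2\right) 10816 = \left(-1\right) \left(-21632\right) = 21632$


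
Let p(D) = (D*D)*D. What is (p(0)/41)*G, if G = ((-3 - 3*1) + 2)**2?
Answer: 0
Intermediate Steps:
p(D) = D**3 (p(D) = D**2*D = D**3)
G = 16 (G = ((-3 - 3) + 2)**2 = (-6 + 2)**2 = (-4)**2 = 16)
(p(0)/41)*G = (0**3/41)*16 = (0*(1/41))*16 = 0*16 = 0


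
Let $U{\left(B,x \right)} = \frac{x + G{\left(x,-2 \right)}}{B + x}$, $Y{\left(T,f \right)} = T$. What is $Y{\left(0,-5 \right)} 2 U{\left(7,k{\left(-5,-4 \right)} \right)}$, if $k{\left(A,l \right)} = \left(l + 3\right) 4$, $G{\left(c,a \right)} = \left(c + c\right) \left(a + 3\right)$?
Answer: $0$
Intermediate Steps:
$G{\left(c,a \right)} = 2 c \left(3 + a\right)$
$k{\left(A,l \right)} = 12 + 4 l$ ($k{\left(A,l \right)} = \left(3 + l\right) 4 = 12 + 4 l$)
$U{\left(B,x \right)} = \frac{3 x}{B + x}$ ($U{\left(B,x \right)} = \frac{x + 2 x \left(3 - 2\right)}{B + x} = \frac{x + 2 x 1}{B + x} = \frac{x + 2 x}{B + x} = \frac{3 x}{B + x}$)
$Y{\left(0,-5 \right)} 2 U{\left(7,k{\left(-5,-4 \right)} \right)} = 0 \cdot 2 \frac{3 \left(12 + 4 \left(-4\right)\right)}{7 + \left(12 + 4 \left(-4\right)\right)} = 0 \frac{3 \left(12 - 16\right)}{7 + \left(12 - 16\right)} = 0 \cdot 3 \left(-4\right) \frac{1}{7 - 4} = 0 \cdot 3 \left(-4\right) \frac{1}{3} = 0 \left(-4\right) = 0$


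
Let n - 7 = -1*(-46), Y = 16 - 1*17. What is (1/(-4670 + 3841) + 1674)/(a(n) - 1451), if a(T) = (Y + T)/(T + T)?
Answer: -73550485/63731033 ≈ -1.1541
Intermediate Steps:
Y = -1 (Y = 16 - 17 = -1)
n = 53 (n = 7 - 1*(-46) = 7 + 46 = 53)
a(T) = (-1 + T)/(2*T) (a(T) = (-1 + T)/(T + T) = (-1 + T)/((2*T)) = (-1 + T)*(1/(2*T)) = (-1 + T)/(2*T))
(1/(-4670 + 3841) + 1674)/(a(n) - 1451) = (1/(-4670 + 3841) + 1674)/((½)*(-1 + 53)/53 - 1451) = (1/(-829) + 1674)/((½)*(1/53)*52 - 1451) = (-1/829 + 1674)/(26/53 - 1451) = 1387745/(829*(-76877/53)) = (1387745/829)*(-53/76877) = -73550485/63731033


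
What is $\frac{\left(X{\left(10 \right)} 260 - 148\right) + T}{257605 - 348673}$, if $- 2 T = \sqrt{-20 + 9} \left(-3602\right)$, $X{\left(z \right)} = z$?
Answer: $- \frac{613}{22767} - \frac{1801 i \sqrt{11}}{91068} \approx -0.026925 - 0.065591 i$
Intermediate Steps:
$T = 1801 i \sqrt{11}$ ($T = - \frac{\sqrt{-20 + 9} \left(-3602\right)}{2} = - \frac{\sqrt{-11} \left(-3602\right)}{2} = - \frac{i \sqrt{11} \left(-3602\right)}{2} = - \frac{\left(-3602\right) i \sqrt{11}}{2} = 1801 i \sqrt{11} \approx 5973.2 i$)
$\frac{\left(X{\left(10 \right)} 260 - 148\right) + T}{257605 - 348673} = \frac{\left(10 \cdot 260 - 148\right) + 1801 i \sqrt{11}}{257605 - 348673} = \frac{\left(2600 - 148\right) + 1801 i \sqrt{11}}{-91068} = \left(2452 + 1801 i \sqrt{11}\right) \left(- \frac{1}{91068}\right) = - \frac{613}{22767} - \frac{1801 i \sqrt{11}}{91068}$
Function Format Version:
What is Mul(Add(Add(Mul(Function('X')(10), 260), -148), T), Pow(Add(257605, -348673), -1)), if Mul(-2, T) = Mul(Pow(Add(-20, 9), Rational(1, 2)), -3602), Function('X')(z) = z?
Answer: Add(Rational(-613, 22767), Mul(Rational(-1801, 91068), I, Pow(11, Rational(1, 2)))) ≈ Add(-0.026925, Mul(-0.065591, I))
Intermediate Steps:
T = Mul(1801, I, Pow(11, Rational(1, 2))) (T = Mul(Rational(-1, 2), Mul(Pow(Add(-20, 9), Rational(1, 2)), -3602)) = Mul(Rational(-1, 2), Mul(Pow(-11, Rational(1, 2)), -3602)) = Mul(Rational(-1, 2), Mul(Mul(I, Pow(11, Rational(1, 2))), -3602)) = Mul(Rational(-1, 2), Mul(-3602, I, Pow(11, Rational(1, 2)))) = Mul(1801, I, Pow(11, Rational(1, 2))) ≈ Mul(5973.2, I))
Mul(Add(Add(Mul(Function('X')(10), 260), -148), T), Pow(Add(257605, -348673), -1)) = Mul(Add(Add(Mul(10, 260), -148), Mul(1801, I, Pow(11, Rational(1, 2)))), Pow(Add(257605, -348673), -1)) = Mul(Add(Add(2600, -148), Mul(1801, I, Pow(11, Rational(1, 2)))), Pow(-91068, -1)) = Mul(Add(2452, Mul(1801, I, Pow(11, Rational(1, 2)))), Rational(-1, 91068)) = Add(Rational(-613, 22767), Mul(Rational(-1801, 91068), I, Pow(11, Rational(1, 2))))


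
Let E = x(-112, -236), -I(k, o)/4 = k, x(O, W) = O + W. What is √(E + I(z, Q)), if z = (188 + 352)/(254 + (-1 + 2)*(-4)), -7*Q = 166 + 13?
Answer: 2*I*√2229/5 ≈ 18.885*I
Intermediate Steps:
Q = -179/7 (Q = -(166 + 13)/7 = -⅐*179 = -179/7 ≈ -25.571)
z = 54/25 (z = 540/(254 + 1*(-4)) = 540/(254 - 4) = 540/250 = 540*(1/250) = 54/25 ≈ 2.1600)
I(k, o) = -4*k
E = -348 (E = -112 - 236 = -348)
√(E + I(z, Q)) = √(-348 - 4*54/25) = √(-348 - 216/25) = √(-8916/25) = 2*I*√2229/5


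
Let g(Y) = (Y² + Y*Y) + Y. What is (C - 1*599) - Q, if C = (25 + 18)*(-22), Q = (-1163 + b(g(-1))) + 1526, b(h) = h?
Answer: -1909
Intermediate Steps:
g(Y) = Y + 2*Y² (g(Y) = (Y² + Y²) + Y = 2*Y² + Y = Y + 2*Y²)
Q = 364 (Q = (-1163 - (1 + 2*(-1))) + 1526 = (-1163 - (1 - 2)) + 1526 = (-1163 - 1*(-1)) + 1526 = (-1163 + 1) + 1526 = -1162 + 1526 = 364)
C = -946 (C = 43*(-22) = -946)
(C - 1*599) - Q = (-946 - 1*599) - 1*364 = (-946 - 599) - 364 = -1545 - 364 = -1909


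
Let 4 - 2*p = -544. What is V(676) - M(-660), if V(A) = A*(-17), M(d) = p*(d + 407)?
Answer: 57830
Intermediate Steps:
p = 274 (p = 2 - 1/2*(-544) = 2 + 272 = 274)
M(d) = 111518 + 274*d (M(d) = 274*(d + 407) = 274*(407 + d) = 111518 + 274*d)
V(A) = -17*A
V(676) - M(-660) = -17*676 - (111518 + 274*(-660)) = -11492 - (111518 - 180840) = -11492 - 1*(-69322) = -11492 + 69322 = 57830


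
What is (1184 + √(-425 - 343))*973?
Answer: 1152032 + 15568*I*√3 ≈ 1.152e+6 + 26965.0*I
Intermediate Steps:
(1184 + √(-425 - 343))*973 = (1184 + √(-768))*973 = (1184 + 16*I*√3)*973 = 1152032 + 15568*I*√3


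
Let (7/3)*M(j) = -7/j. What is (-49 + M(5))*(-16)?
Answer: 3968/5 ≈ 793.60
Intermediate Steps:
M(j) = -3/j (M(j) = 3*(-7/j)/7 = -3/j)
(-49 + M(5))*(-16) = (-49 - 3/5)*(-16) = (-49 - 3*⅕)*(-16) = (-49 - ⅗)*(-16) = -248/5*(-16) = 3968/5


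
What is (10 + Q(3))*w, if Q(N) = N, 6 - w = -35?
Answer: 533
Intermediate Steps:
w = 41 (w = 6 - 1*(-35) = 6 + 35 = 41)
(10 + Q(3))*w = (10 + 3)*41 = 13*41 = 533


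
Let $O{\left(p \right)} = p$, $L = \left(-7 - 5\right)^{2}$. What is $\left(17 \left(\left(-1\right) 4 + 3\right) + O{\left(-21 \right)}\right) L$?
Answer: $-5472$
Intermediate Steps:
$L = 144$ ($L = \left(-12\right)^{2} = 144$)
$\left(17 \left(\left(-1\right) 4 + 3\right) + O{\left(-21 \right)}\right) L = \left(17 \left(\left(-1\right) 4 + 3\right) - 21\right) 144 = \left(17 \left(-4 + 3\right) - 21\right) 144 = \left(17 \left(-1\right) - 21\right) 144 = \left(-17 - 21\right) 144 = \left(-38\right) 144 = -5472$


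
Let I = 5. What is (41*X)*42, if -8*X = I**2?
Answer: -21525/4 ≈ -5381.3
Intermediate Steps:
X = -25/8 (X = -1/8*5**2 = -1/8*25 = -25/8 ≈ -3.1250)
(41*X)*42 = (41*(-25/8))*42 = -1025/8*42 = -21525/4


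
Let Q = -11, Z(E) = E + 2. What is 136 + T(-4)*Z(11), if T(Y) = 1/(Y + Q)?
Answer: 2027/15 ≈ 135.13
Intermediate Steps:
Z(E) = 2 + E
T(Y) = 1/(-11 + Y) (T(Y) = 1/(Y - 11) = 1/(-11 + Y))
136 + T(-4)*Z(11) = 136 + (2 + 11)/(-11 - 4) = 136 + 13/(-15) = 136 - 1/15*13 = 136 - 13/15 = 2027/15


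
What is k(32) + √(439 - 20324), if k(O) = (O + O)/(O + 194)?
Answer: 32/113 + I*√19885 ≈ 0.28319 + 141.01*I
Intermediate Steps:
k(O) = 2*O/(194 + O) (k(O) = (2*O)/(194 + O) = 2*O/(194 + O))
k(32) + √(439 - 20324) = 2*32/(194 + 32) + √(439 - 20324) = 2*32/226 + √(-19885) = 2*32*(1/226) + I*√19885 = 32/113 + I*√19885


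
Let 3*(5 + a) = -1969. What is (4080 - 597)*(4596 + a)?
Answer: 13704444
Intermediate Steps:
a = -1984/3 (a = -5 + (⅓)*(-1969) = -5 - 1969/3 = -1984/3 ≈ -661.33)
(4080 - 597)*(4596 + a) = (4080 - 597)*(4596 - 1984/3) = 3483*(11804/3) = 13704444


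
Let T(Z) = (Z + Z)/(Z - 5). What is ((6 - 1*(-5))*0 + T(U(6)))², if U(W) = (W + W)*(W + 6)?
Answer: 82944/19321 ≈ 4.2929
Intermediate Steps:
U(W) = 2*W*(6 + W) (U(W) = (2*W)*(6 + W) = 2*W*(6 + W))
T(Z) = 2*Z/(-5 + Z) (T(Z) = (2*Z)/(-5 + Z) = 2*Z/(-5 + Z))
((6 - 1*(-5))*0 + T(U(6)))² = ((6 - 1*(-5))*0 + 2*(2*6*(6 + 6))/(-5 + 2*6*(6 + 6)))² = ((6 + 5)*0 + 2*(2*6*12)/(-5 + 2*6*12))² = (11*0 + 2*144/(-5 + 144))² = (0 + 2*144/139)² = (0 + 2*144*(1/139))² = (0 + 288/139)² = (288/139)² = 82944/19321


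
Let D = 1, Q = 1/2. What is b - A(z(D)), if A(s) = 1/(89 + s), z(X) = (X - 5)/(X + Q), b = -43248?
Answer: -11201235/259 ≈ -43248.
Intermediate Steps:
Q = ½ ≈ 0.50000
z(X) = (-5 + X)/(½ + X) (z(X) = (X - 5)/(X + ½) = (-5 + X)/(½ + X))
b - A(z(D)) = -43248 - 1/(89 + 2*(-5 + 1)/(1 + 2*1)) = -43248 - 1/(89 + 2*(-4)/(1 + 2)) = -43248 - 1/(89 + 2*(-4)/3) = -43248 - 1/(89 + 2*(⅓)*(-4)) = -43248 - 1/(89 - 8/3) = -43248 - 1/259/3 = -43248 - 1*3/259 = -43248 - 3/259 = -11201235/259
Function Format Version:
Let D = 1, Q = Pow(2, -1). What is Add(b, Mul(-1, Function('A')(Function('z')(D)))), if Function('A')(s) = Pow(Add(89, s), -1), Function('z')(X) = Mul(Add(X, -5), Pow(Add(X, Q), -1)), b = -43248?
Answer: Rational(-11201235, 259) ≈ -43248.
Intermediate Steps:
Q = Rational(1, 2) ≈ 0.50000
Function('z')(X) = Mul(Pow(Add(Rational(1, 2), X), -1), Add(-5, X)) (Function('z')(X) = Mul(Add(X, -5), Pow(Add(X, Rational(1, 2)), -1)) = Mul(Add(-5, X), Pow(Add(Rational(1, 2), X), -1)) = Mul(Pow(Add(Rational(1, 2), X), -1), Add(-5, X)))
Add(b, Mul(-1, Function('A')(Function('z')(D)))) = Add(-43248, Mul(-1, Pow(Add(89, Mul(2, Pow(Add(1, Mul(2, 1)), -1), Add(-5, 1))), -1))) = Add(-43248, Mul(-1, Pow(Add(89, Mul(2, Pow(Add(1, 2), -1), -4)), -1))) = Add(-43248, Mul(-1, Pow(Add(89, Mul(2, Pow(3, -1), -4)), -1))) = Add(-43248, Mul(-1, Pow(Add(89, Mul(2, Rational(1, 3), -4)), -1))) = Add(-43248, Mul(-1, Pow(Add(89, Rational(-8, 3)), -1))) = Add(-43248, Mul(-1, Pow(Rational(259, 3), -1))) = Add(-43248, Mul(-1, Rational(3, 259))) = Add(-43248, Rational(-3, 259)) = Rational(-11201235, 259)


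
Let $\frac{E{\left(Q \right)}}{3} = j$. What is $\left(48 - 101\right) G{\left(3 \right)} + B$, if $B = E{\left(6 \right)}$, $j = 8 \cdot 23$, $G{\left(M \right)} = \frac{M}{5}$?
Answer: $\frac{2601}{5} \approx 520.2$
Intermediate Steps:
$G{\left(M \right)} = \frac{M}{5}$ ($G{\left(M \right)} = M \frac{1}{5} = \frac{M}{5}$)
$j = 184$
$E{\left(Q \right)} = 552$ ($E{\left(Q \right)} = 3 \cdot 184 = 552$)
$B = 552$
$\left(48 - 101\right) G{\left(3 \right)} + B = \left(48 - 101\right) \frac{1}{5} \cdot 3 + 552 = \left(-53\right) \frac{3}{5} + 552 = - \frac{159}{5} + 552 = \frac{2601}{5}$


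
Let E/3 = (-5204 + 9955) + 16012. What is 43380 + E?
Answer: 105669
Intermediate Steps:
E = 62289 (E = 3*((-5204 + 9955) + 16012) = 3*(4751 + 16012) = 3*20763 = 62289)
43380 + E = 43380 + 62289 = 105669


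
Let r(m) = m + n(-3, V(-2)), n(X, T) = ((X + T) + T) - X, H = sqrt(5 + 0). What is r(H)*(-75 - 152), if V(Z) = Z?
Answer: 908 - 227*sqrt(5) ≈ 400.41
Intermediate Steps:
H = sqrt(5) ≈ 2.2361
n(X, T) = 2*T (n(X, T) = ((T + X) + T) - X = (X + 2*T) - X = 2*T)
r(m) = -4 + m (r(m) = m + 2*(-2) = m - 4 = -4 + m)
r(H)*(-75 - 152) = (-4 + sqrt(5))*(-75 - 152) = (-4 + sqrt(5))*(-227) = 908 - 227*sqrt(5)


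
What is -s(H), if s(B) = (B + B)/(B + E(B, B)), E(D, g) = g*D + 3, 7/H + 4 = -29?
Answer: 462/3085 ≈ 0.14976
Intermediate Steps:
H = -7/33 (H = 7/(-4 - 29) = 7/(-33) = 7*(-1/33) = -7/33 ≈ -0.21212)
E(D, g) = 3 + D*g (E(D, g) = D*g + 3 = 3 + D*g)
s(B) = 2*B/(3 + B + B²) (s(B) = (B + B)/(B + (3 + B*B)) = (2*B)/(B + (3 + B²)) = (2*B)/(3 + B + B²) = 2*B/(3 + B + B²))
-s(H) = -2*(-7)/(33*(3 - 7/33 + (-7/33)²)) = -2*(-7)/(33*(3 - 7/33 + 49/1089)) = -2*(-7)/(33*3085/1089) = -2*(-7)*1089/(33*3085) = -1*(-462/3085) = 462/3085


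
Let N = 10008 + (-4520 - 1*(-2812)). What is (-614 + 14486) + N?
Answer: 22172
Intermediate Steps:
N = 8300 (N = 10008 + (-4520 + 2812) = 10008 - 1708 = 8300)
(-614 + 14486) + N = (-614 + 14486) + 8300 = 13872 + 8300 = 22172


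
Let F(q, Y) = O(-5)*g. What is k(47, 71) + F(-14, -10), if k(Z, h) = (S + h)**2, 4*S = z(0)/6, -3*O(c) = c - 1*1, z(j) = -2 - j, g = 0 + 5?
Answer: 725641/144 ≈ 5039.2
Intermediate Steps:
g = 5
O(c) = 1/3 - c/3 (O(c) = -(c - 1*1)/3 = -(c - 1)/3 = -(-1 + c)/3 = 1/3 - c/3)
S = -1/12 (S = ((-2 - 1*0)/6)/4 = ((-2 + 0)*(1/6))/4 = (-2*1/6)/4 = (1/4)*(-1/3) = -1/12 ≈ -0.083333)
k(Z, h) = (-1/12 + h)**2
F(q, Y) = 10 (F(q, Y) = (1/3 - 1/3*(-5))*5 = (1/3 + 5/3)*5 = 2*5 = 10)
k(47, 71) + F(-14, -10) = (-1 + 12*71)**2/144 + 10 = (-1 + 852)**2/144 + 10 = (1/144)*851**2 + 10 = (1/144)*724201 + 10 = 724201/144 + 10 = 725641/144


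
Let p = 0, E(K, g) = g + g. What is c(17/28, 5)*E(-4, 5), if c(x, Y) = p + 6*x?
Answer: 255/7 ≈ 36.429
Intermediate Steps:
E(K, g) = 2*g
c(x, Y) = 6*x (c(x, Y) = 0 + 6*x = 6*x)
c(17/28, 5)*E(-4, 5) = (6*(17/28))*(2*5) = (6*(17*(1/28)))*10 = (6*(17/28))*10 = (51/14)*10 = 255/7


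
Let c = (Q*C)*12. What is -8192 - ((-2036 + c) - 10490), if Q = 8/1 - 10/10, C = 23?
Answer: 2402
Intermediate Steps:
Q = 7 (Q = 8*1 - 10*⅒ = 8 - 1 = 7)
c = 1932 (c = (7*23)*12 = 161*12 = 1932)
-8192 - ((-2036 + c) - 10490) = -8192 - ((-2036 + 1932) - 10490) = -8192 - (-104 - 10490) = -8192 - 1*(-10594) = -8192 + 10594 = 2402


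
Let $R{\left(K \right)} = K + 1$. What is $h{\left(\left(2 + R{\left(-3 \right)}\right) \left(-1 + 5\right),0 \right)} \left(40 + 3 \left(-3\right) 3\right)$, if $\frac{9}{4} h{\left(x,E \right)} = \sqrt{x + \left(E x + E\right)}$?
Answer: $0$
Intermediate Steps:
$R{\left(K \right)} = 1 + K$
$h{\left(x,E \right)} = \frac{4 \sqrt{E + x + E x}}{9}$ ($h{\left(x,E \right)} = \frac{4 \sqrt{x + \left(E x + E\right)}}{9} = \frac{4 \sqrt{x + \left(E + E x\right)}}{9} = \frac{4 \sqrt{E + x + E x}}{9}$)
$h{\left(\left(2 + R{\left(-3 \right)}\right) \left(-1 + 5\right),0 \right)} \left(40 + 3 \left(-3\right) 3\right) = \frac{4 \sqrt{0 + \left(2 + \left(1 - 3\right)\right) \left(-1 + 5\right) + 0 \left(2 + \left(1 - 3\right)\right) \left(-1 + 5\right)}}{9} \left(40 + 3 \left(-3\right) 3\right) = \frac{4 \sqrt{0 + \left(2 - 2\right) 4 + 0 \left(2 - 2\right) 4}}{9} \left(40 - 27\right) = \frac{4 \sqrt{0 + 0 \cdot 4 + 0 \cdot 0 \cdot 4}}{9} \left(40 - 27\right) = \frac{4 \sqrt{0 + 0 + 0 \cdot 0}}{9} \cdot 13 = \frac{4 \sqrt{0 + 0 + 0}}{9} \cdot 13 = \frac{4 \sqrt{0}}{9} \cdot 13 = \frac{4}{9} \cdot 0 \cdot 13 = 0 \cdot 13 = 0$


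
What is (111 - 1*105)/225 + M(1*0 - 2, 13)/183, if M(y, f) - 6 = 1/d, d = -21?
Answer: 5687/96075 ≈ 0.059193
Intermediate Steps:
M(y, f) = 125/21 (M(y, f) = 6 + 1/(-21) = 6 - 1/21 = 125/21)
(111 - 1*105)/225 + M(1*0 - 2, 13)/183 = (111 - 1*105)/225 + (125/21)/183 = (111 - 105)*(1/225) + (125/21)*(1/183) = 6*(1/225) + 125/3843 = 2/75 + 125/3843 = 5687/96075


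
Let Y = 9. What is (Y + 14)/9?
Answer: 23/9 ≈ 2.5556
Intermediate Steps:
(Y + 14)/9 = (9 + 14)/9 = (1/9)*23 = 23/9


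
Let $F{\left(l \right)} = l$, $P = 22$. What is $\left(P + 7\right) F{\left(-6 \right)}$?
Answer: $-174$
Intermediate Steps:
$\left(P + 7\right) F{\left(-6 \right)} = \left(22 + 7\right) \left(-6\right) = 29 \left(-6\right) = -174$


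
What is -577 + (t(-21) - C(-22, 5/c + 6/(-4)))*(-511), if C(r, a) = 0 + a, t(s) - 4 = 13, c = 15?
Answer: -59161/6 ≈ -9860.2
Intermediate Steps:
t(s) = 17 (t(s) = 4 + 13 = 17)
C(r, a) = a
-577 + (t(-21) - C(-22, 5/c + 6/(-4)))*(-511) = -577 + (17 - (5/15 + 6/(-4)))*(-511) = -577 + (17 - (5*(1/15) + 6*(-1/4)))*(-511) = -577 + (17 - (1/3 - 3/2))*(-511) = -577 + (17 - 1*(-7/6))*(-511) = -577 + (17 + 7/6)*(-511) = -577 + (109/6)*(-511) = -577 - 55699/6 = -59161/6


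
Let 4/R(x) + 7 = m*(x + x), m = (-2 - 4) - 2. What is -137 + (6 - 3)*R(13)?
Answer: -29467/215 ≈ -137.06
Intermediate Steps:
m = -8 (m = -6 - 2 = -8)
R(x) = 4/(-7 - 16*x) (R(x) = 4/(-7 - 8*(x + x)) = 4/(-7 - 16*x))
-137 + (6 - 3)*R(13) = -137 + (6 - 3)*(-4/(7 + 16*13)) = -137 + 3*(-4/(7 + 208)) = -137 + 3*(-4/215) = -137 - 12/215 = -29467/215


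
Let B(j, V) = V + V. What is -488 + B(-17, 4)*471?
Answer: 3280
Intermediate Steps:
B(j, V) = 2*V
-488 + B(-17, 4)*471 = -488 + (2*4)*471 = -488 + 8*471 = -488 + 3768 = 3280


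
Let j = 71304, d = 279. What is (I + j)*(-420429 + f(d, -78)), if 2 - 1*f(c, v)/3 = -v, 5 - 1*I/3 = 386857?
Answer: 458201478564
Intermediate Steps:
I = -1160556 (I = 15 - 3*386857 = 15 - 1160571 = -1160556)
f(c, v) = 6 + 3*v (f(c, v) = 6 - (-3)*v = 6 + 3*v)
(I + j)*(-420429 + f(d, -78)) = (-1160556 + 71304)*(-420429 + (6 + 3*(-78))) = -1089252*(-420429 + (6 - 234)) = -1089252*(-420429 - 228) = -1089252*(-420657) = 458201478564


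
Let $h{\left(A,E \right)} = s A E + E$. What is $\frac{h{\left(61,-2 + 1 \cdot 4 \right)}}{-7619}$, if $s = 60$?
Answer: $- \frac{7322}{7619} \approx -0.96102$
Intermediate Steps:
$h{\left(A,E \right)} = E + 60 A E$ ($h{\left(A,E \right)} = 60 A E + E = E + 60 A E$)
$\frac{h{\left(61,-2 + 1 \cdot 4 \right)}}{-7619} = \frac{\left(-2 + 1 \cdot 4\right) \left(1 + 60 \cdot 61\right)}{-7619} = \left(-2 + 4\right) \left(1 + 3660\right) \left(- \frac{1}{7619}\right) = 2 \cdot 3661 \left(- \frac{1}{7619}\right) = 7322 \left(- \frac{1}{7619}\right) = - \frac{7322}{7619}$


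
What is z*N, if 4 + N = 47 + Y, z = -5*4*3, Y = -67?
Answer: 1440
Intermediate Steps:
z = -60 (z = -20*3 = -60)
N = -24 (N = -4 + (47 - 67) = -4 - 20 = -24)
z*N = -60*(-24) = 1440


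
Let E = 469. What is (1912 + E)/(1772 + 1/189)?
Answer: 450009/334909 ≈ 1.3437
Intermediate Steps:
(1912 + E)/(1772 + 1/189) = (1912 + 469)/(1772 + 1/189) = 2381/(1772 + 1/189) = 2381/(334909/189) = 2381*(189/334909) = 450009/334909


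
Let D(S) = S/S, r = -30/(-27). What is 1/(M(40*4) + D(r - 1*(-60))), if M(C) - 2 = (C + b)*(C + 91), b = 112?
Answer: 1/68275 ≈ 1.4647e-5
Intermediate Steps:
M(C) = 2 + (91 + C)*(112 + C) (M(C) = 2 + (C + 112)*(C + 91) = 2 + (112 + C)*(91 + C) = 2 + (91 + C)*(112 + C))
r = 10/9 (r = -30*(-1/27) = 10/9 ≈ 1.1111)
D(S) = 1
1/(M(40*4) + D(r - 1*(-60))) = 1/((10194 + (40*4)² + 203*(40*4)) + 1) = 1/((10194 + 160² + 203*160) + 1) = 1/((10194 + 25600 + 32480) + 1) = 1/(68274 + 1) = 1/68275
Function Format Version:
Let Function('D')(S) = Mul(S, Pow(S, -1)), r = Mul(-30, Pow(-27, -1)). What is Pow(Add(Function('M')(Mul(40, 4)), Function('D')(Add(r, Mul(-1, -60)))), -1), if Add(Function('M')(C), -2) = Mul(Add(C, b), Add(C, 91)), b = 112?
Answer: Rational(1, 68275) ≈ 1.4647e-5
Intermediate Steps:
Function('M')(C) = Add(2, Mul(Add(91, C), Add(112, C))) (Function('M')(C) = Add(2, Mul(Add(C, 112), Add(C, 91))) = Add(2, Mul(Add(112, C), Add(91, C))) = Add(2, Mul(Add(91, C), Add(112, C))))
r = Rational(10, 9) (r = Mul(-30, Rational(-1, 27)) = Rational(10, 9) ≈ 1.1111)
Function('D')(S) = 1
Pow(Add(Function('M')(Mul(40, 4)), Function('D')(Add(r, Mul(-1, -60)))), -1) = Pow(Add(Add(10194, Pow(Mul(40, 4), 2), Mul(203, Mul(40, 4))), 1), -1) = Pow(Add(Add(10194, Pow(160, 2), Mul(203, 160)), 1), -1) = Pow(Add(Add(10194, 25600, 32480), 1), -1) = Pow(Add(68274, 1), -1) = Pow(68275, -1) = Rational(1, 68275)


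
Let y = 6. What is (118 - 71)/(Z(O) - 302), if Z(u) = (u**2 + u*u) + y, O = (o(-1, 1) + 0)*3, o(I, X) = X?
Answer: -47/278 ≈ -0.16906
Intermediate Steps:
O = 3 (O = (1 + 0)*3 = 1*3 = 3)
Z(u) = 6 + 2*u**2 (Z(u) = (u**2 + u*u) + 6 = (u**2 + u**2) + 6 = 2*u**2 + 6 = 6 + 2*u**2)
(118 - 71)/(Z(O) - 302) = (118 - 71)/((6 + 2*3**2) - 302) = 47/((6 + 2*9) - 302) = 47/((6 + 18) - 302) = 47/(24 - 302) = 47/(-278) = 47*(-1/278) = -47/278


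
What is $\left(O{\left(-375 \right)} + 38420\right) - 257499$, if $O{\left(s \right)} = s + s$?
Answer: $-219829$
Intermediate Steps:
$O{\left(s \right)} = 2 s$
$\left(O{\left(-375 \right)} + 38420\right) - 257499 = \left(2 \left(-375\right) + 38420\right) - 257499 = \left(-750 + 38420\right) - 257499 = 37670 - 257499 = -219829$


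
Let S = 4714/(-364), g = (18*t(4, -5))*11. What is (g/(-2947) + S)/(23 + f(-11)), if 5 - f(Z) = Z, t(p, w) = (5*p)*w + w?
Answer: -451757/2988258 ≈ -0.15118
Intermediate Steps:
t(p, w) = w + 5*p*w (t(p, w) = 5*p*w + w = w + 5*p*w)
f(Z) = 5 - Z
g = -20790 (g = (18*(-5*(1 + 5*4)))*11 = (18*(-5*(1 + 20)))*11 = (18*(-5*21))*11 = (18*(-105))*11 = -1890*11 = -20790)
S = -2357/182 (S = 4714*(-1/364) = -2357/182 ≈ -12.951)
(g/(-2947) + S)/(23 + f(-11)) = (-20790/(-2947) - 2357/182)/(23 + (5 - 1*(-11))) = (-20790*(-1/2947) - 2357/182)/(23 + (5 + 11)) = (2970/421 - 2357/182)/(23 + 16) = -451757/76622/39 = -451757/76622*1/39 = -451757/2988258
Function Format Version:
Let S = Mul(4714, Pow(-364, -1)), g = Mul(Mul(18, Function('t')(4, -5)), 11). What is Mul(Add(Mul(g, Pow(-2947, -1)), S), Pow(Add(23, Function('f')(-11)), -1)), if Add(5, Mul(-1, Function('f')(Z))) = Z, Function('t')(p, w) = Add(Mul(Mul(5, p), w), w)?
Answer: Rational(-451757, 2988258) ≈ -0.15118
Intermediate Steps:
Function('t')(p, w) = Add(w, Mul(5, p, w)) (Function('t')(p, w) = Add(Mul(5, p, w), w) = Add(w, Mul(5, p, w)))
Function('f')(Z) = Add(5, Mul(-1, Z))
g = -20790 (g = Mul(Mul(18, Mul(-5, Add(1, Mul(5, 4)))), 11) = Mul(Mul(18, Mul(-5, Add(1, 20))), 11) = Mul(Mul(18, Mul(-5, 21)), 11) = Mul(Mul(18, -105), 11) = Mul(-1890, 11) = -20790)
S = Rational(-2357, 182) (S = Mul(4714, Rational(-1, 364)) = Rational(-2357, 182) ≈ -12.951)
Mul(Add(Mul(g, Pow(-2947, -1)), S), Pow(Add(23, Function('f')(-11)), -1)) = Mul(Add(Mul(-20790, Pow(-2947, -1)), Rational(-2357, 182)), Pow(Add(23, Add(5, Mul(-1, -11))), -1)) = Mul(Add(Mul(-20790, Rational(-1, 2947)), Rational(-2357, 182)), Pow(Add(23, Add(5, 11)), -1)) = Mul(Add(Rational(2970, 421), Rational(-2357, 182)), Pow(Add(23, 16), -1)) = Mul(Rational(-451757, 76622), Pow(39, -1)) = Mul(Rational(-451757, 76622), Rational(1, 39)) = Rational(-451757, 2988258)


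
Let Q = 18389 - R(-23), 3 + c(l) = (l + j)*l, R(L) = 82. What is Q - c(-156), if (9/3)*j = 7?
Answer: -5662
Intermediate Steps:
j = 7/3 (j = (⅓)*7 = 7/3 ≈ 2.3333)
c(l) = -3 + l*(7/3 + l) (c(l) = -3 + (l + 7/3)*l = -3 + (7/3 + l)*l = -3 + l*(7/3 + l))
Q = 18307 (Q = 18389 - 1*82 = 18389 - 82 = 18307)
Q - c(-156) = 18307 - (-3 + (-156)² + (7/3)*(-156)) = 18307 - (-3 + 24336 - 364) = 18307 - 1*23969 = 18307 - 23969 = -5662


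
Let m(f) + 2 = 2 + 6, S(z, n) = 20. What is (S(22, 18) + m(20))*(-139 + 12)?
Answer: -3302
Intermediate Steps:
m(f) = 6 (m(f) = -2 + (2 + 6) = -2 + 8 = 6)
(S(22, 18) + m(20))*(-139 + 12) = (20 + 6)*(-139 + 12) = 26*(-127) = -3302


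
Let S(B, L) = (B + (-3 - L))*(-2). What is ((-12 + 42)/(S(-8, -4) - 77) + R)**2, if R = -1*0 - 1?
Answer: 961/441 ≈ 2.1791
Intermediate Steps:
S(B, L) = 6 - 2*B + 2*L (S(B, L) = (-3 + B - L)*(-2) = 6 - 2*B + 2*L)
R = -1 (R = 0 - 1 = -1)
((-12 + 42)/(S(-8, -4) - 77) + R)**2 = ((-12 + 42)/((6 - 2*(-8) + 2*(-4)) - 77) - 1)**2 = (30/((6 + 16 - 8) - 77) - 1)**2 = (30/(14 - 77) - 1)**2 = (30/(-63) - 1)**2 = (30*(-1/63) - 1)**2 = (-10/21 - 1)**2 = (-31/21)**2 = 961/441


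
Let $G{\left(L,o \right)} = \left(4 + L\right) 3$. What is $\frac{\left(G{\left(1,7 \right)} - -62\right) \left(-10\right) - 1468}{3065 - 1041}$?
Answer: $- \frac{1119}{1012} \approx -1.1057$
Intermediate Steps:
$G{\left(L,o \right)} = 12 + 3 L$
$\frac{\left(G{\left(1,7 \right)} - -62\right) \left(-10\right) - 1468}{3065 - 1041} = \frac{\left(\left(12 + 3 \cdot 1\right) - -62\right) \left(-10\right) - 1468}{3065 - 1041} = \frac{\left(\left(12 + 3\right) + 62\right) \left(-10\right) - 1468}{2024} = \left(\left(15 + 62\right) \left(-10\right) - 1468\right) \frac{1}{2024} = \left(77 \left(-10\right) - 1468\right) \frac{1}{2024} = \left(-770 - 1468\right) \frac{1}{2024} = \left(-2238\right) \frac{1}{2024} = - \frac{1119}{1012}$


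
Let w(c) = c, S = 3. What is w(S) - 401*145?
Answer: -58142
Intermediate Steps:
w(S) - 401*145 = 3 - 401*145 = 3 - 58145 = -58142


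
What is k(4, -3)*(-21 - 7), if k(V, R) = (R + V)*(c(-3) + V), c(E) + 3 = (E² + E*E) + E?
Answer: -448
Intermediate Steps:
c(E) = -3 + E + 2*E² (c(E) = -3 + ((E² + E*E) + E) = -3 + ((E² + E²) + E) = -3 + (2*E² + E) = -3 + (E + 2*E²) = -3 + E + 2*E²)
k(V, R) = (12 + V)*(R + V) (k(V, R) = (R + V)*((-3 - 3 + 2*(-3)²) + V) = (R + V)*((-3 - 3 + 2*9) + V) = (R + V)*((-3 - 3 + 18) + V) = (R + V)*(12 + V) = (12 + V)*(R + V))
k(4, -3)*(-21 - 7) = (4² + 12*(-3) + 12*4 - 3*4)*(-21 - 7) = (16 - 36 + 48 - 12)*(-28) = 16*(-28) = -448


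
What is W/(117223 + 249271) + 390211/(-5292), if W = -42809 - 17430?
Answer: -71664387511/969743124 ≈ -73.900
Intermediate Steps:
W = -60239
W/(117223 + 249271) + 390211/(-5292) = -60239/(117223 + 249271) + 390211/(-5292) = -60239/366494 + 390211*(-1/5292) = -60239*1/366494 - 390211/5292 = -60239/366494 - 390211/5292 = -71664387511/969743124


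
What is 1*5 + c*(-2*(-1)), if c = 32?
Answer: 69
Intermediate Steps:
1*5 + c*(-2*(-1)) = 1*5 + 32*(-2*(-1)) = 5 + 32*2 = 5 + 64 = 69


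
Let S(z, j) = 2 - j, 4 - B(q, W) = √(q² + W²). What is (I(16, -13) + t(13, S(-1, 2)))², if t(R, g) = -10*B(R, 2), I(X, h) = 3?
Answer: 18669 - 740*√173 ≈ 8935.8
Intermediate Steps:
B(q, W) = 4 - √(W² + q²) (B(q, W) = 4 - √(q² + W²) = 4 - √(W² + q²))
t(R, g) = -40 + 10*√(4 + R²) (t(R, g) = -10*(4 - √(2² + R²)) = -10*(4 - √(4 + R²)) = -40 + 10*√(4 + R²))
(I(16, -13) + t(13, S(-1, 2)))² = (3 + (-40 + 10*√(4 + 13²)))² = (3 + (-40 + 10*√(4 + 169)))² = (3 + (-40 + 10*√173))² = (-37 + 10*√173)²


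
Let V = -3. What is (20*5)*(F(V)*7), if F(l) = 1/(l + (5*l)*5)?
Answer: -350/39 ≈ -8.9744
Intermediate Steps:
F(l) = 1/(26*l) (F(l) = 1/(l + 25*l) = 1/(26*l))
(20*5)*(F(V)*7) = (20*5)*(((1/26)/(-3))*7) = 100*(((1/26)*(-1/3))*7) = 100*(-1/78*7) = 100*(-7/78) = -350/39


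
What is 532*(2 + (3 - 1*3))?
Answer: 1064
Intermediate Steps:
532*(2 + (3 - 1*3)) = 532*(2 + (3 - 3)) = 532*(2 + 0) = 532*2 = 1064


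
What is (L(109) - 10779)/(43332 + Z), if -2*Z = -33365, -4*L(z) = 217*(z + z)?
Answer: -45211/120029 ≈ -0.37667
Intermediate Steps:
L(z) = -217*z/2 (L(z) = -217*(z + z)/4 = -217*2*z/4 = -217*z/2)
Z = 33365/2 (Z = -1/2*(-33365) = 33365/2 ≈ 16683.)
(L(109) - 10779)/(43332 + Z) = (-217/2*109 - 10779)/(43332 + 33365/2) = (-23653/2 - 10779)/(120029/2) = -45211/2*2/120029 = -45211/120029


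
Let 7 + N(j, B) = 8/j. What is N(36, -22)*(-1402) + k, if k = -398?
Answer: 81940/9 ≈ 9104.4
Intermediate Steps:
N(j, B) = -7 + 8/j
N(36, -22)*(-1402) + k = (-7 + 8/36)*(-1402) - 398 = (-7 + 8*(1/36))*(-1402) - 398 = (-7 + 2/9)*(-1402) - 398 = -61/9*(-1402) - 398 = 85522/9 - 398 = 81940/9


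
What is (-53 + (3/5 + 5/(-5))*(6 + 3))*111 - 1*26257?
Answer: -162698/5 ≈ -32540.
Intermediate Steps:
(-53 + (3/5 + 5/(-5))*(6 + 3))*111 - 1*26257 = (-53 + (3*(⅕) + 5*(-⅕))*9)*111 - 26257 = (-53 + (⅗ - 1)*9)*111 - 26257 = (-53 - ⅖*9)*111 - 26257 = (-53 - 18/5)*111 - 26257 = -283/5*111 - 26257 = -31413/5 - 26257 = -162698/5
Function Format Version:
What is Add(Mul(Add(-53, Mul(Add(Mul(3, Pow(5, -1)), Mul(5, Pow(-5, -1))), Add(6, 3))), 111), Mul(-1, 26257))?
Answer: Rational(-162698, 5) ≈ -32540.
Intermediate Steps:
Add(Mul(Add(-53, Mul(Add(Mul(3, Pow(5, -1)), Mul(5, Pow(-5, -1))), Add(6, 3))), 111), Mul(-1, 26257)) = Add(Mul(Add(-53, Mul(Add(Mul(3, Rational(1, 5)), Mul(5, Rational(-1, 5))), 9)), 111), -26257) = Add(Mul(Add(-53, Mul(Add(Rational(3, 5), -1), 9)), 111), -26257) = Add(Mul(Add(-53, Mul(Rational(-2, 5), 9)), 111), -26257) = Add(Mul(Add(-53, Rational(-18, 5)), 111), -26257) = Add(Mul(Rational(-283, 5), 111), -26257) = Add(Rational(-31413, 5), -26257) = Rational(-162698, 5)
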